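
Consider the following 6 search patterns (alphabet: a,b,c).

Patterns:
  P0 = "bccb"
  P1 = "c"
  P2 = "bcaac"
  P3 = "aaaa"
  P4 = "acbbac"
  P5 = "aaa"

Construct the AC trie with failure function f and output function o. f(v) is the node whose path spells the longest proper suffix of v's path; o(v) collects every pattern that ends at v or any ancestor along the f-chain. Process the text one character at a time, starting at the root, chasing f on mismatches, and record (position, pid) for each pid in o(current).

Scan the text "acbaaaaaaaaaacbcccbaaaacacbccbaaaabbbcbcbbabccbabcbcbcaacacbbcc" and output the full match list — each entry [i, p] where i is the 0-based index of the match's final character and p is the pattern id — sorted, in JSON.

Build:
Trie nodes:
  0='ε' goto a→9 b→1 c→5
  1='b' goto c→2
  2='bc' goto a→6 c→3
  3='bcc' goto b→4
  4='bccb' goto ·  ←P0
  5='c' goto ·  ←P1
  6='bca' goto a→7
  7='bcaa' goto c→8
  8='bcaac' goto ·  ←P2
  9='a' goto a→10 c→13
  10='aa' goto a→11
  11='aaa' goto a→12  ←P5
  12='aaaa' goto ·  ←P3
  13='ac' goto b→14
  14='acb' goto b→15
  15='acbb' goto a→16
  16='acbba' goto c→17
  17='acbbac' goto ·  ←P4

Failure links (BFS by depth):
  n1('b'): parent n0 fail=0; on 'b' 0 → fail=0;  out ∅∪∅=∅
  n5('c'): parent n0 fail=0; on 'c' 0 → fail=0;  out {1}∪∅={1}
  n9('a'): parent n0 fail=0; on 'a' 0 → fail=0;  out ∅∪∅=∅
  n2('bc'): parent n1 fail=0; on 'c' 0 → fail=5;  out ∅∪{1}={1}
  n10('aa'): parent n9 fail=0; on 'a' 0 → fail=9;  out ∅∪∅=∅
  n13('ac'): parent n9 fail=0; on 'c' 0 → fail=5;  out ∅∪{1}={1}
  n3('bcc'): parent n2 fail=5; on 'c' 5→0 → fail=5;  out ∅∪{1}={1}
  n6('bca'): parent n2 fail=5; on 'a' 5→0 → fail=9;  out ∅∪∅=∅
  n11('aaa'): parent n10 fail=9; on 'a' 9 → fail=10;  out {5}∪∅={5}
  n14('acb'): parent n13 fail=5; on 'b' 5→0 → fail=1;  out ∅∪∅=∅
  n4('bccb'): parent n3 fail=5; on 'b' 5→0 → fail=1;  out {0}∪∅={0}
  n7('bcaa'): parent n6 fail=9; on 'a' 9 → fail=10;  out ∅∪∅=∅
  n12('aaaa'): parent n11 fail=10; on 'a' 10 → fail=11;  out {3}∪{5}={3,5}
  n15('acbb'): parent n14 fail=1; on 'b' 1→0 → fail=1;  out ∅∪∅=∅
  n8('bcaac'): parent n7 fail=10; on 'c' 10→9 → fail=13;  out {2}∪{1}={1,2}
  n16('acbba'): parent n15 fail=1; on 'a' 1→0 → fail=9;  out ∅∪∅=∅
  n17('acbbac'): parent n16 fail=9; on 'c' 9 → fail=13;  out {4}∪{1}={1,4}

Text stream:
pos 0 'a': at 9
pos 1 'c': at 13  → match P1@[1:1]
pos 2 'b': at 14
pos 3 'a': at 9 ·f
pos 4 'a': at 10
pos 5 'a': at 11  → match P5@[3:5]
pos 6 'a': at 12  → match P3@[3:6],P5@[4:6]
pos 7 'a': at 12 ·f  → match P3@[4:7],P5@[5:7]
pos 8 'a': at 12 ·f  → match P3@[5:8],P5@[6:8]
pos 9 'a': at 12 ·f  → match P3@[6:9],P5@[7:9]
pos 10 'a': at 12 ·f  → match P3@[7:10],P5@[8:10]
pos 11 'a': at 12 ·f  → match P3@[8:11],P5@[9:11]
pos 12 'a': at 12 ·f  → match P3@[9:12],P5@[10:12]
pos 13 'c': at 13 ·f  → match P1@[13:13]
pos 14 'b': at 14
pos 15 'c': at 2 ·f  → match P1@[15:15]
pos 16 'c': at 3  → match P1@[16:16]
pos 17 'c': at 5 ·f  → match P1@[17:17]
pos 18 'b': at 1 ·f
pos 19 'a': at 9 ·f
pos 20 'a': at 10
pos 21 'a': at 11  → match P5@[19:21]
pos 22 'a': at 12  → match P3@[19:22],P5@[20:22]
pos 23 'c': at 13 ·f  → match P1@[23:23]
pos 24 'a': at 9 ·f
pos 25 'c': at 13  → match P1@[25:25]
pos 26 'b': at 14
pos 27 'c': at 2 ·f  → match P1@[27:27]
pos 28 'c': at 3  → match P1@[28:28]
pos 29 'b': at 4  → match P0@[26:29]
pos 30 'a': at 9 ·f
pos 31 'a': at 10
pos 32 'a': at 11  → match P5@[30:32]
pos 33 'a': at 12  → match P3@[30:33],P5@[31:33]
pos 34 'b': at 1 ·f
pos 35 'b': at 1 ·f
pos 36 'b': at 1 ·f
pos 37 'c': at 2  → match P1@[37:37]
pos 38 'b': at 1 ·f
pos 39 'c': at 2  → match P1@[39:39]
pos 40 'b': at 1 ·f
pos 41 'b': at 1 ·f
pos 42 'a': at 9 ·f
pos 43 'b': at 1 ·f
pos 44 'c': at 2  → match P1@[44:44]
pos 45 'c': at 3  → match P1@[45:45]
pos 46 'b': at 4  → match P0@[43:46]
pos 47 'a': at 9 ·f
pos 48 'b': at 1 ·f
pos 49 'c': at 2  → match P1@[49:49]
pos 50 'b': at 1 ·f
pos 51 'c': at 2  → match P1@[51:51]
pos 52 'b': at 1 ·f
pos 53 'c': at 2  → match P1@[53:53]
pos 54 'a': at 6
pos 55 'a': at 7
pos 56 'c': at 8  → match P1@[56:56],P2@[52:56]
pos 57 'a': at 9 ·f
pos 58 'c': at 13  → match P1@[58:58]
pos 59 'b': at 14
pos 60 'b': at 15
pos 61 'c': at 2 ·f  → match P1@[61:61]
pos 62 'c': at 3  → match P1@[62:62]

Result: [[1,1],[5,5],[6,3],[6,5],[7,3],[7,5],[8,3],[8,5],[9,3],[9,5],[10,3],[10,5],[11,3],[11,5],[12,3],[12,5],[13,1],[15,1],[16,1],[17,1],[21,5],[22,3],[22,5],[23,1],[25,1],[27,1],[28,1],[29,0],[32,5],[33,3],[33,5],[37,1],[39,1],[44,1],[45,1],[46,0],[49,1],[51,1],[53,1],[56,1],[56,2],[58,1],[61,1],[62,1]]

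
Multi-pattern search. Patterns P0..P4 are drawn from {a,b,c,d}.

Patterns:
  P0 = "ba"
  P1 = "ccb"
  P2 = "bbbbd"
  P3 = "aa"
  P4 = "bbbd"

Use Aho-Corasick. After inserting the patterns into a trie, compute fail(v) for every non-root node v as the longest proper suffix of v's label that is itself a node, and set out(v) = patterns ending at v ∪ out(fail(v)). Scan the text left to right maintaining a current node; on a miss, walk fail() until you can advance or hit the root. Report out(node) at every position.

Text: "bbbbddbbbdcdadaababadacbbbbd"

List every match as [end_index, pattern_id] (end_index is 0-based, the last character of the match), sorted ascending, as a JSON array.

Construct AC machine:
Trie (insert patterns):
  n0 'ε': a→10 b→1 c→3
  n1 'b': a→2 b→6
  n2 'ba': ·  ←P0
  n3 'c': c→4
  n4 'cc': b→5
  n5 'ccb': ·  ←P1
  n6 'bb': b→7
  n7 'bbb': b→8 d→12
  n8 'bbbb': d→9
  n9 'bbbbd': ·  ←P2
  n10 'a': a→11
  n11 'aa': ·  ←P3
  n12 'bbbd': ·  ←P4

BFS fail/out derivation:
  n1('b'): parent n0 fail=0; on 'b' 0 → fail=0;  out ∅∪∅=∅
  n3('c'): parent n0 fail=0; on 'c' 0 → fail=0;  out ∅∪∅=∅
  n10('a'): parent n0 fail=0; on 'a' 0 → fail=0;  out ∅∪∅=∅
  n2('ba'): parent n1 fail=0; on 'a' 0 → fail=10;  out {0}∪∅={0}
  n4('cc'): parent n3 fail=0; on 'c' 0 → fail=3;  out ∅∪∅=∅
  n6('bb'): parent n1 fail=0; on 'b' 0 → fail=1;  out ∅∪∅=∅
  n11('aa'): parent n10 fail=0; on 'a' 0 → fail=10;  out {3}∪∅={3}
  n5('ccb'): parent n4 fail=3; on 'b' 3→0 → fail=1;  out {1}∪∅={1}
  n7('bbb'): parent n6 fail=1; on 'b' 1 → fail=6;  out ∅∪∅=∅
  n8('bbbb'): parent n7 fail=6; on 'b' 6 → fail=7;  out ∅∪∅=∅
  n12('bbbd'): parent n7 fail=6; on 'd' 6→1→0 → fail=0;  out {4}∪∅={4}
  n9('bbbbd'): parent n8 fail=7; on 'd' 7 → fail=12;  out {2}∪{4}={2,4}

Run:
i=0 'b': node 0→1
i=1 'b': node 1→6
i=2 'b': node 6→7
i=3 'b': node 7→8
i=4 'd': node 8→9  → match P2@[0:4],P4@[1:4]
i=5 'd': node 9→0 (via fail)
i=6 'b': node 0→1
i=7 'b': node 1→6
i=8 'b': node 6→7
i=9 'd': node 7→12  → match P4@[6:9]
i=10 'c': node 12→3 (via fail)
i=11 'd': node 3→0 (via fail)
i=12 'a': node 0→10
i=13 'd': node 10→0 (via fail)
i=14 'a': node 0→10
i=15 'a': node 10→11  → match P3@[14:15]
i=16 'b': node 11→1 (via fail)
i=17 'a': node 1→2  → match P0@[16:17]
i=18 'b': node 2→1 (via fail)
i=19 'a': node 1→2  → match P0@[18:19]
i=20 'd': node 2→0 (via fail)
i=21 'a': node 0→10
i=22 'c': node 10→3 (via fail)
i=23 'b': node 3→1 (via fail)
i=24 'b': node 1→6
i=25 'b': node 6→7
i=26 'b': node 7→8
i=27 'd': node 8→9  → match P2@[23:27],P4@[24:27]

Result: [[4,2],[4,4],[9,4],[15,3],[17,0],[19,0],[27,2],[27,4]]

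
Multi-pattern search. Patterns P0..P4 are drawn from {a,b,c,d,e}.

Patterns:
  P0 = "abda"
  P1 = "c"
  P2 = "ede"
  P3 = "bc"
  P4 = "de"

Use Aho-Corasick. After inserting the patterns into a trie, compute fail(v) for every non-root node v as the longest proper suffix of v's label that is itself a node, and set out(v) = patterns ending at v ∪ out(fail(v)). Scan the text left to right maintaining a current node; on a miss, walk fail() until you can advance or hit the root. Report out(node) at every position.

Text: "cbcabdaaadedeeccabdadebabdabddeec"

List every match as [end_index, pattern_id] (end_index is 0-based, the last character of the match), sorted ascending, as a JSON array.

Construct AC machine:
Trie (insert patterns):
  0='ε' goto a→1 b→9 c→5 d→11 e→6
  1='a' goto b→2
  2='ab' goto d→3
  3='abd' goto a→4
  4='abda' goto ·  [P0 ends]
  5='c' goto ·  [P1 ends]
  6='e' goto d→7
  7='ed' goto e→8
  8='ede' goto ·  [P2 ends]
  9='b' goto c→10
  10='bc' goto ·  [P3 ends]
  11='d' goto e→12
  12='de' goto ·  [P4 ends]

BFS fail/out derivation:
  n1('a'): parent n0 fail=0; on 'a' 0 → fail=0;  out ∅∪∅=∅
  n5('c'): parent n0 fail=0; on 'c' 0 → fail=0;  out {1}∪∅={1}
  n6('e'): parent n0 fail=0; on 'e' 0 → fail=0;  out ∅∪∅=∅
  n9('b'): parent n0 fail=0; on 'b' 0 → fail=0;  out ∅∪∅=∅
  n11('d'): parent n0 fail=0; on 'd' 0 → fail=0;  out ∅∪∅=∅
  n2('ab'): parent n1 fail=0; on 'b' 0 → fail=9;  out ∅∪∅=∅
  n7('ed'): parent n6 fail=0; on 'd' 0 → fail=11;  out ∅∪∅=∅
  n10('bc'): parent n9 fail=0; on 'c' 0 → fail=5;  out {3}∪{1}={1,3}
  n12('de'): parent n11 fail=0; on 'e' 0 → fail=6;  out {4}∪∅={4}
  n3('abd'): parent n2 fail=9; on 'd' 9→0 → fail=11;  out ∅∪∅=∅
  n8('ede'): parent n7 fail=11; on 'e' 11 → fail=12;  out {2}∪{4}={2,4}
  n4('abda'): parent n3 fail=11; on 'a' 11→0 → fail=1;  out {0}∪∅={0}

Text stream:
pos 0 'c': at 5  emit P1@[0:0]
pos 1 'b': at 9 (fail-walked)
pos 2 'c': at 10  emit P1@[2:2],P3@[1:2]
pos 3 'a': at 1 (fail-walked)
pos 4 'b': at 2
pos 5 'd': at 3
pos 6 'a': at 4  emit P0@[3:6]
pos 7 'a': at 1 (fail-walked)
pos 8 'a': at 1 (fail-walked)
pos 9 'd': at 11 (fail-walked)
pos 10 'e': at 12  emit P4@[9:10]
pos 11 'd': at 7 (fail-walked)
pos 12 'e': at 8  emit P2@[10:12],P4@[11:12]
pos 13 'e': at 6 (fail-walked)
pos 14 'c': at 5 (fail-walked)  emit P1@[14:14]
pos 15 'c': at 5 (fail-walked)  emit P1@[15:15]
pos 16 'a': at 1 (fail-walked)
pos 17 'b': at 2
pos 18 'd': at 3
pos 19 'a': at 4  emit P0@[16:19]
pos 20 'd': at 11 (fail-walked)
pos 21 'e': at 12  emit P4@[20:21]
pos 22 'b': at 9 (fail-walked)
pos 23 'a': at 1 (fail-walked)
pos 24 'b': at 2
pos 25 'd': at 3
pos 26 'a': at 4  emit P0@[23:26]
pos 27 'b': at 2 (fail-walked)
pos 28 'd': at 3
pos 29 'd': at 11 (fail-walked)
pos 30 'e': at 12  emit P4@[29:30]
pos 31 'e': at 6 (fail-walked)
pos 32 'c': at 5 (fail-walked)  emit P1@[32:32]

Result: [[0,1],[2,1],[2,3],[6,0],[10,4],[12,2],[12,4],[14,1],[15,1],[19,0],[21,4],[26,0],[30,4],[32,1]]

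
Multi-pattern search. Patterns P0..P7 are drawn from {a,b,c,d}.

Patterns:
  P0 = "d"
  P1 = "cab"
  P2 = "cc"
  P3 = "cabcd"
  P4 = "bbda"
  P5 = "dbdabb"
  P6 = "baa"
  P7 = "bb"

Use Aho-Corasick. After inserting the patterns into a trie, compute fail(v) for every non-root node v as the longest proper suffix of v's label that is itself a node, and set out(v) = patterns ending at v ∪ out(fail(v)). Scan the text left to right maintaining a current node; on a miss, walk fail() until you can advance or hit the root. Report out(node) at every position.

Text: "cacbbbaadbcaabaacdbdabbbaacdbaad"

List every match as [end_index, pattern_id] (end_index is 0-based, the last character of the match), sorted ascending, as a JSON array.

Build:
Trie nodes:
  0='ε' goto b→8 c→2 d→1
  1='d' goto b→12  [P0 ends]
  2='c' goto a→3 c→5
  3='ca' goto b→4
  4='cab' goto c→6  [P1 ends]
  5='cc' goto ·  [P2 ends]
  6='cabc' goto d→7
  7='cabcd' goto ·  [P3 ends]
  8='b' goto a→17 b→9
  9='bb' goto d→10  [P7 ends]
  10='bbd' goto a→11
  11='bbda' goto ·  [P4 ends]
  12='db' goto d→13
  13='dbd' goto a→14
  14='dbda' goto b→15
  15='dbdab' goto b→16
  16='dbdabb' goto ·  [P5 ends]
  17='ba' goto a→18
  18='baa' goto ·  [P6 ends]

BFS fail/out derivation:
  n1('d'): parent n0 fail=0; on 'd' 0 → fail=0;  out {0}∪∅={0}
  n2('c'): parent n0 fail=0; on 'c' 0 → fail=0;  out ∅∪∅=∅
  n8('b'): parent n0 fail=0; on 'b' 0 → fail=0;  out ∅∪∅=∅
  n3('ca'): parent n2 fail=0; on 'a' 0 → fail=0;  out ∅∪∅=∅
  n5('cc'): parent n2 fail=0; on 'c' 0 → fail=2;  out {2}∪∅={2}
  n9('bb'): parent n8 fail=0; on 'b' 0 → fail=8;  out {7}∪∅={7}
  n12('db'): parent n1 fail=0; on 'b' 0 → fail=8;  out ∅∪∅=∅
  n17('ba'): parent n8 fail=0; on 'a' 0 → fail=0;  out ∅∪∅=∅
  n4('cab'): parent n3 fail=0; on 'b' 0 → fail=8;  out {1}∪∅={1}
  n10('bbd'): parent n9 fail=8; on 'd' 8→0 → fail=1;  out ∅∪{0}={0}
  n13('dbd'): parent n12 fail=8; on 'd' 8→0 → fail=1;  out ∅∪{0}={0}
  n18('baa'): parent n17 fail=0; on 'a' 0 → fail=0;  out {6}∪∅={6}
  n6('cabc'): parent n4 fail=8; on 'c' 8→0 → fail=2;  out ∅∪∅=∅
  n11('bbda'): parent n10 fail=1; on 'a' 1→0 → fail=0;  out {4}∪∅={4}
  n14('dbda'): parent n13 fail=1; on 'a' 1→0 → fail=0;  out ∅∪∅=∅
  n7('cabcd'): parent n6 fail=2; on 'd' 2→0 → fail=1;  out {3}∪{0}={0,3}
  n15('dbdab'): parent n14 fail=0; on 'b' 0 → fail=8;  out ∅∪∅=∅
  n16('dbdabb'): parent n15 fail=8; on 'b' 8 → fail=9;  out {5}∪{7}={5,7}

Scan:
i=0 'c': node 0→2
i=1 'a': node 2→3
i=2 'c': node 3→2 (fail-walked)
i=3 'b': node 2→8 (fail-walked)
i=4 'b': node 8→9  → match P7@[3:4]
i=5 'b': node 9→9 (fail-walked)  → match P7@[4:5]
i=6 'a': node 9→17 (fail-walked)
i=7 'a': node 17→18  → match P6@[5:7]
i=8 'd': node 18→1 (fail-walked)  → match P0@[8:8]
i=9 'b': node 1→12
i=10 'c': node 12→2 (fail-walked)
i=11 'a': node 2→3
i=12 'a': node 3→0 (fail-walked)
i=13 'b': node 0→8
i=14 'a': node 8→17
i=15 'a': node 17→18  → match P6@[13:15]
i=16 'c': node 18→2 (fail-walked)
i=17 'd': node 2→1 (fail-walked)  → match P0@[17:17]
i=18 'b': node 1→12
i=19 'd': node 12→13  → match P0@[19:19]
i=20 'a': node 13→14
i=21 'b': node 14→15
i=22 'b': node 15→16  → match P5@[17:22],P7@[21:22]
i=23 'b': node 16→9 (fail-walked)  → match P7@[22:23]
i=24 'a': node 9→17 (fail-walked)
i=25 'a': node 17→18  → match P6@[23:25]
i=26 'c': node 18→2 (fail-walked)
i=27 'd': node 2→1 (fail-walked)  → match P0@[27:27]
i=28 'b': node 1→12
i=29 'a': node 12→17 (fail-walked)
i=30 'a': node 17→18  → match P6@[28:30]
i=31 'd': node 18→1 (fail-walked)  → match P0@[31:31]

All matches (sorted): [[4,7],[5,7],[7,6],[8,0],[15,6],[17,0],[19,0],[22,5],[22,7],[23,7],[25,6],[27,0],[30,6],[31,0]]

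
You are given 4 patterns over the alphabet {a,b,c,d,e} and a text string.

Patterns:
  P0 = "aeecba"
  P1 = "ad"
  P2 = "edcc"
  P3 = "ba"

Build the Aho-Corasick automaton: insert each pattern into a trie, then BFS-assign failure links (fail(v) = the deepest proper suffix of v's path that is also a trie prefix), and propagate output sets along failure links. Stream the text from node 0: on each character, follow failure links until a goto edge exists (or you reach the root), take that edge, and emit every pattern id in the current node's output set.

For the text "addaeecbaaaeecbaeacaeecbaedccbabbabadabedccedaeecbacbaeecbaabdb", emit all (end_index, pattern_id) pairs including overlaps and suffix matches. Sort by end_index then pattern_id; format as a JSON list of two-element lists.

Build:
Trie (insert patterns):
  n0 'ε': a→1 b→12 e→8
  n1 'a': d→7 e→2
  n2 'ae': e→3
  n3 'aee': c→4
  n4 'aeec': b→5
  n5 'aeecb': a→6
  n6 'aeecba': ·  ←P0
  n7 'ad': ·  ←P1
  n8 'e': d→9
  n9 'ed': c→10
  n10 'edc': c→11
  n11 'edcc': ·  ←P2
  n12 'b': a→13
  n13 'ba': ·  ←P3

Failure links (BFS by depth):
  fail(1) 'a': from fail(0)=0 chase 'a': 0 ⇒ 0;  out=∅∪out(0)=∅
  fail(8) 'e': from fail(0)=0 chase 'e': 0 ⇒ 0;  out=∅∪out(0)=∅
  fail(12) 'b': from fail(0)=0 chase 'b': 0 ⇒ 0;  out=∅∪out(0)=∅
  fail(2) 'ae': from fail(1)=0 chase 'e': 0 ⇒ 8;  out=∅∪out(8)=∅
  fail(7) 'ad': from fail(1)=0 chase 'd': 0 ⇒ 0;  out={1}∪out(0)={1}
  fail(9) 'ed': from fail(8)=0 chase 'd': 0 ⇒ 0;  out=∅∪out(0)=∅
  fail(13) 'ba': from fail(12)=0 chase 'a': 0 ⇒ 1;  out={3}∪out(1)={3}
  fail(3) 'aee': from fail(2)=8 chase 'e': 8→0 ⇒ 8;  out=∅∪out(8)=∅
  fail(10) 'edc': from fail(9)=0 chase 'c': 0 ⇒ 0;  out=∅∪out(0)=∅
  fail(4) 'aeec': from fail(3)=8 chase 'c': 8→0 ⇒ 0;  out=∅∪out(0)=∅
  fail(11) 'edcc': from fail(10)=0 chase 'c': 0 ⇒ 0;  out={2}∪out(0)={2}
  fail(5) 'aeecb': from fail(4)=0 chase 'b': 0 ⇒ 12;  out=∅∪out(12)=∅
  fail(6) 'aeecba': from fail(5)=12 chase 'a': 12 ⇒ 13;  out={0}∪out(13)={0,3}

Text stream:
i=0 'a': node 0→1
i=1 'd': node 1→7  → match P1@[0:1]
i=2 'd': node 7→0 ·f
i=3 'a': node 0→1
i=4 'e': node 1→2
i=5 'e': node 2→3
i=6 'c': node 3→4
i=7 'b': node 4→5
i=8 'a': node 5→6  → match P0@[3:8],P3@[7:8]
i=9 'a': node 6→1 ·f
i=10 'a': node 1→1 ·f
i=11 'e': node 1→2
i=12 'e': node 2→3
i=13 'c': node 3→4
i=14 'b': node 4→5
i=15 'a': node 5→6  → match P0@[10:15],P3@[14:15]
i=16 'e': node 6→2 ·f
i=17 'a': node 2→1 ·f
i=18 'c': node 1→0 ·f
i=19 'a': node 0→1
i=20 'e': node 1→2
i=21 'e': node 2→3
i=22 'c': node 3→4
i=23 'b': node 4→5
i=24 'a': node 5→6  → match P0@[19:24],P3@[23:24]
i=25 'e': node 6→2 ·f
i=26 'd': node 2→9 ·f
i=27 'c': node 9→10
i=28 'c': node 10→11  → match P2@[25:28]
i=29 'b': node 11→12 ·f
i=30 'a': node 12→13  → match P3@[29:30]
i=31 'b': node 13→12 ·f
i=32 'b': node 12→12 ·f
i=33 'a': node 12→13  → match P3@[32:33]
i=34 'b': node 13→12 ·f
i=35 'a': node 12→13  → match P3@[34:35]
i=36 'd': node 13→7 ·f  → match P1@[35:36]
i=37 'a': node 7→1 ·f
i=38 'b': node 1→12 ·f
i=39 'e': node 12→8 ·f
i=40 'd': node 8→9
i=41 'c': node 9→10
i=42 'c': node 10→11  → match P2@[39:42]
i=43 'e': node 11→8 ·f
i=44 'd': node 8→9
i=45 'a': node 9→1 ·f
i=46 'e': node 1→2
i=47 'e': node 2→3
i=48 'c': node 3→4
i=49 'b': node 4→5
i=50 'a': node 5→6  → match P0@[45:50],P3@[49:50]
i=51 'c': node 6→0 ·f
i=52 'b': node 0→12
i=53 'a': node 12→13  → match P3@[52:53]
i=54 'e': node 13→2 ·f
i=55 'e': node 2→3
i=56 'c': node 3→4
i=57 'b': node 4→5
i=58 'a': node 5→6  → match P0@[53:58],P3@[57:58]
i=59 'a': node 6→1 ·f
i=60 'b': node 1→12 ·f
i=61 'd': node 12→0 ·f
i=62 'b': node 0→12

Matches: [[1,1],[8,0],[8,3],[15,0],[15,3],[24,0],[24,3],[28,2],[30,3],[33,3],[35,3],[36,1],[42,2],[50,0],[50,3],[53,3],[58,0],[58,3]]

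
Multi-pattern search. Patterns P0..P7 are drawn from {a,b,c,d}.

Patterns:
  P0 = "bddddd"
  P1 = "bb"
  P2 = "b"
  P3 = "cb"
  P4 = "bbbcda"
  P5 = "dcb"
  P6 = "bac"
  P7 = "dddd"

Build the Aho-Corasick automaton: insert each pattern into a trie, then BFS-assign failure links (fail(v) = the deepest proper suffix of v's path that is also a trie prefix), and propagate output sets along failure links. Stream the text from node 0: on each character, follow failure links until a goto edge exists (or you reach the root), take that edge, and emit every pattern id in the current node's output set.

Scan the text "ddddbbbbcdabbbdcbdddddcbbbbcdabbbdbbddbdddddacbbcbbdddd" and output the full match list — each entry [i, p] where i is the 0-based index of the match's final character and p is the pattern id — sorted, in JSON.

Construct AC machine:
Trie nodes:
  n0 'ε': b→1 c→8 d→14
  n1 'b': a→17 b→7 d→2  ←P2
  n2 'bd': d→3
  n3 'bdd': d→4
  n4 'bddd': d→5
  n5 'bdddd': d→6
  n6 'bddddd': ·  ←P0
  n7 'bb': b→10  ←P1
  n8 'c': b→9
  n9 'cb': ·  ←P3
  n10 'bbb': c→11
  n11 'bbbc': d→12
  n12 'bbbcd': a→13
  n13 'bbbcda': ·  ←P4
  n14 'd': c→15 d→19
  n15 'dc': b→16
  n16 'dcb': ·  ←P5
  n17 'ba': c→18
  n18 'bac': ·  ←P6
  n19 'dd': d→20
  n20 'ddd': d→21
  n21 'dddd': ·  ←P7

BFS fail/out derivation:
  n1('b'): parent n0 fail=0; on 'b' 0 → fail=0;  out {2}∪∅={2}
  n8('c'): parent n0 fail=0; on 'c' 0 → fail=0;  out ∅∪∅=∅
  n14('d'): parent n0 fail=0; on 'd' 0 → fail=0;  out ∅∪∅=∅
  n2('bd'): parent n1 fail=0; on 'd' 0 → fail=14;  out ∅∪∅=∅
  n7('bb'): parent n1 fail=0; on 'b' 0 → fail=1;  out {1}∪{2}={1,2}
  n9('cb'): parent n8 fail=0; on 'b' 0 → fail=1;  out {3}∪{2}={2,3}
  n15('dc'): parent n14 fail=0; on 'c' 0 → fail=8;  out ∅∪∅=∅
  n17('ba'): parent n1 fail=0; on 'a' 0 → fail=0;  out ∅∪∅=∅
  n19('dd'): parent n14 fail=0; on 'd' 0 → fail=14;  out ∅∪∅=∅
  n3('bdd'): parent n2 fail=14; on 'd' 14 → fail=19;  out ∅∪∅=∅
  n10('bbb'): parent n7 fail=1; on 'b' 1 → fail=7;  out ∅∪{1,2}={1,2}
  n16('dcb'): parent n15 fail=8; on 'b' 8 → fail=9;  out {5}∪{2,3}={2,3,5}
  n18('bac'): parent n17 fail=0; on 'c' 0 → fail=8;  out {6}∪∅={6}
  n20('ddd'): parent n19 fail=14; on 'd' 14 → fail=19;  out ∅∪∅=∅
  n4('bddd'): parent n3 fail=19; on 'd' 19 → fail=20;  out ∅∪∅=∅
  n11('bbbc'): parent n10 fail=7; on 'c' 7→1→0 → fail=8;  out ∅∪∅=∅
  n21('dddd'): parent n20 fail=19; on 'd' 19 → fail=20;  out {7}∪∅={7}
  n5('bdddd'): parent n4 fail=20; on 'd' 20 → fail=21;  out ∅∪{7}={7}
  n12('bbbcd'): parent n11 fail=8; on 'd' 8→0 → fail=14;  out ∅∪∅=∅
  n6('bddddd'): parent n5 fail=21; on 'd' 21→20 → fail=21;  out {0}∪{7}={0,7}
  n13('bbbcda'): parent n12 fail=14; on 'a' 14→0 → fail=0;  out {4}∪∅={4}

Scan:
i=0 'd': node 0→14
i=1 'd': node 14→19
i=2 'd': node 19→20
i=3 'd': node 20→21  → match P7@[0:3]
i=4 'b': node 21→1 (fail-walked)  → match P2@[4:4]
i=5 'b': node 1→7  → match P1@[4:5],P2@[5:5]
i=6 'b': node 7→10  → match P1@[5:6],P2@[6:6]
i=7 'b': node 10→10 (fail-walked)  → match P1@[6:7],P2@[7:7]
i=8 'c': node 10→11
i=9 'd': node 11→12
i=10 'a': node 12→13  → match P4@[5:10]
i=11 'b': node 13→1 (fail-walked)  → match P2@[11:11]
i=12 'b': node 1→7  → match P1@[11:12],P2@[12:12]
i=13 'b': node 7→10  → match P1@[12:13],P2@[13:13]
i=14 'd': node 10→2 (fail-walked)
i=15 'c': node 2→15 (fail-walked)
i=16 'b': node 15→16  → match P2@[16:16],P3@[15:16],P5@[14:16]
i=17 'd': node 16→2 (fail-walked)
i=18 'd': node 2→3
i=19 'd': node 3→4
i=20 'd': node 4→5  → match P7@[17:20]
i=21 'd': node 5→6  → match P0@[16:21],P7@[18:21]
i=22 'c': node 6→15 (fail-walked)
i=23 'b': node 15→16  → match P2@[23:23],P3@[22:23],P5@[21:23]
i=24 'b': node 16→7 (fail-walked)  → match P1@[23:24],P2@[24:24]
i=25 'b': node 7→10  → match P1@[24:25],P2@[25:25]
i=26 'b': node 10→10 (fail-walked)  → match P1@[25:26],P2@[26:26]
i=27 'c': node 10→11
i=28 'd': node 11→12
i=29 'a': node 12→13  → match P4@[24:29]
i=30 'b': node 13→1 (fail-walked)  → match P2@[30:30]
i=31 'b': node 1→7  → match P1@[30:31],P2@[31:31]
i=32 'b': node 7→10  → match P1@[31:32],P2@[32:32]
i=33 'd': node 10→2 (fail-walked)
i=34 'b': node 2→1 (fail-walked)  → match P2@[34:34]
i=35 'b': node 1→7  → match P1@[34:35],P2@[35:35]
i=36 'd': node 7→2 (fail-walked)
i=37 'd': node 2→3
i=38 'b': node 3→1 (fail-walked)  → match P2@[38:38]
i=39 'd': node 1→2
i=40 'd': node 2→3
i=41 'd': node 3→4
i=42 'd': node 4→5  → match P7@[39:42]
i=43 'd': node 5→6  → match P0@[38:43],P7@[40:43]
i=44 'a': node 6→0 (fail-walked)
i=45 'c': node 0→8
i=46 'b': node 8→9  → match P2@[46:46],P3@[45:46]
i=47 'b': node 9→7 (fail-walked)  → match P1@[46:47],P2@[47:47]
i=48 'c': node 7→8 (fail-walked)
i=49 'b': node 8→9  → match P2@[49:49],P3@[48:49]
i=50 'b': node 9→7 (fail-walked)  → match P1@[49:50],P2@[50:50]
i=51 'd': node 7→2 (fail-walked)
i=52 'd': node 2→3
i=53 'd': node 3→4
i=54 'd': node 4→5  → match P7@[51:54]

All matches (sorted): [[3,7],[4,2],[5,1],[5,2],[6,1],[6,2],[7,1],[7,2],[10,4],[11,2],[12,1],[12,2],[13,1],[13,2],[16,2],[16,3],[16,5],[20,7],[21,0],[21,7],[23,2],[23,3],[23,5],[24,1],[24,2],[25,1],[25,2],[26,1],[26,2],[29,4],[30,2],[31,1],[31,2],[32,1],[32,2],[34,2],[35,1],[35,2],[38,2],[42,7],[43,0],[43,7],[46,2],[46,3],[47,1],[47,2],[49,2],[49,3],[50,1],[50,2],[54,7]]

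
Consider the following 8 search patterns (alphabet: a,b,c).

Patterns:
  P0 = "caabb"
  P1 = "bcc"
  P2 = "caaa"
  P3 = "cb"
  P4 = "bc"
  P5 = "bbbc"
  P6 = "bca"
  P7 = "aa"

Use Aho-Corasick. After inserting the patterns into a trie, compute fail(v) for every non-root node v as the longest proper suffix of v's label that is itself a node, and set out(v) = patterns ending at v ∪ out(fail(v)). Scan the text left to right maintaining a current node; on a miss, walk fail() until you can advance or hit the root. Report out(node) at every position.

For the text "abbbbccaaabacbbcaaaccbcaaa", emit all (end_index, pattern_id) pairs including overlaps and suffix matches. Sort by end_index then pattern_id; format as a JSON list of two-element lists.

Construct AC machine:
Trie nodes:
  n0 'ε': a→15 b→6 c→1
  n1 'c': a→2 b→10
  n2 'ca': a→3
  n3 'caa': a→9 b→4
  n4 'caab': b→5
  n5 'caabb': ·  ←P0
  n6 'b': b→11 c→7
  n7 'bc': a→14 c→8  ←P4
  n8 'bcc': ·  ←P1
  n9 'caaa': ·  ←P2
  n10 'cb': ·  ←P3
  n11 'bb': b→12
  n12 'bbb': c→13
  n13 'bbbc': ·  ←P5
  n14 'bca': ·  ←P6
  n15 'a': a→16
  n16 'aa': ·  ←P7

BFS fail/out derivation:
  fail(1) 'c': from fail(0)=0 chase 'c': 0 ⇒ 0;  out=∅∪out(0)=∅
  fail(6) 'b': from fail(0)=0 chase 'b': 0 ⇒ 0;  out=∅∪out(0)=∅
  fail(15) 'a': from fail(0)=0 chase 'a': 0 ⇒ 0;  out=∅∪out(0)=∅
  fail(2) 'ca': from fail(1)=0 chase 'a': 0 ⇒ 15;  out=∅∪out(15)=∅
  fail(7) 'bc': from fail(6)=0 chase 'c': 0 ⇒ 1;  out={4}∪out(1)={4}
  fail(10) 'cb': from fail(1)=0 chase 'b': 0 ⇒ 6;  out={3}∪out(6)={3}
  fail(11) 'bb': from fail(6)=0 chase 'b': 0 ⇒ 6;  out=∅∪out(6)=∅
  fail(16) 'aa': from fail(15)=0 chase 'a': 0 ⇒ 15;  out={7}∪out(15)={7}
  fail(3) 'caa': from fail(2)=15 chase 'a': 15 ⇒ 16;  out=∅∪out(16)={7}
  fail(8) 'bcc': from fail(7)=1 chase 'c': 1→0 ⇒ 1;  out={1}∪out(1)={1}
  fail(12) 'bbb': from fail(11)=6 chase 'b': 6 ⇒ 11;  out=∅∪out(11)=∅
  fail(14) 'bca': from fail(7)=1 chase 'a': 1 ⇒ 2;  out={6}∪out(2)={6}
  fail(4) 'caab': from fail(3)=16 chase 'b': 16→15→0 ⇒ 6;  out=∅∪out(6)=∅
  fail(9) 'caaa': from fail(3)=16 chase 'a': 16→15 ⇒ 16;  out={2}∪out(16)={2,7}
  fail(13) 'bbbc': from fail(12)=11 chase 'c': 11→6 ⇒ 7;  out={5}∪out(7)={4,5}
  fail(5) 'caabb': from fail(4)=6 chase 'b': 6 ⇒ 11;  out={0}∪out(11)={0}

Text stream:
[0] read 'a'  n0⇒n15
[1] read 'b'  n15⇒n6 (fail-walked)
[2] read 'b'  n6⇒n11
[3] read 'b'  n11⇒n12
[4] read 'b'  n12⇒n12 (fail-walked)
[5] read 'c'  n12⇒n13  → match P4@[4:5],P5@[2:5]
[6] read 'c'  n13⇒n8 (fail-walked)  → match P1@[4:6]
[7] read 'a'  n8⇒n2 (fail-walked)
[8] read 'a'  n2⇒n3  → match P7@[7:8]
[9] read 'a'  n3⇒n9  → match P2@[6:9],P7@[8:9]
[10] read 'b'  n9⇒n6 (fail-walked)
[11] read 'a'  n6⇒n15 (fail-walked)
[12] read 'c'  n15⇒n1 (fail-walked)
[13] read 'b'  n1⇒n10  → match P3@[12:13]
[14] read 'b'  n10⇒n11 (fail-walked)
[15] read 'c'  n11⇒n7 (fail-walked)  → match P4@[14:15]
[16] read 'a'  n7⇒n14  → match P6@[14:16]
[17] read 'a'  n14⇒n3 (fail-walked)  → match P7@[16:17]
[18] read 'a'  n3⇒n9  → match P2@[15:18],P7@[17:18]
[19] read 'c'  n9⇒n1 (fail-walked)
[20] read 'c'  n1⇒n1 (fail-walked)
[21] read 'b'  n1⇒n10  → match P3@[20:21]
[22] read 'c'  n10⇒n7 (fail-walked)  → match P4@[21:22]
[23] read 'a'  n7⇒n14  → match P6@[21:23]
[24] read 'a'  n14⇒n3 (fail-walked)  → match P7@[23:24]
[25] read 'a'  n3⇒n9  → match P2@[22:25],P7@[24:25]

Result: [[5,4],[5,5],[6,1],[8,7],[9,2],[9,7],[13,3],[15,4],[16,6],[17,7],[18,2],[18,7],[21,3],[22,4],[23,6],[24,7],[25,2],[25,7]]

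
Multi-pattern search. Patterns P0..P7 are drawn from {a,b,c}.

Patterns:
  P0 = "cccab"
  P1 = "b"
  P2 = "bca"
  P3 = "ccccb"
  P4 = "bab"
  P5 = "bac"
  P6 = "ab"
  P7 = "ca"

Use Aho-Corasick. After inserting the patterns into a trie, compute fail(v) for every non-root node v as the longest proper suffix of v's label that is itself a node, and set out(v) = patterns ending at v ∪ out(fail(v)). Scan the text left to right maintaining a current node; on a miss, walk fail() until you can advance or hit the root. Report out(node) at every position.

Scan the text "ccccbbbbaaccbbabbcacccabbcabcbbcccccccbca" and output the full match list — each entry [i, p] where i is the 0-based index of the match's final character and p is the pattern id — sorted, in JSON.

Build automaton:
Trie nodes:
  n0 'ε': a→14 b→6 c→1
  n1 'c': a→16 c→2
  n2 'cc': c→3
  n3 'ccc': a→4 c→9
  n4 'ccca': b→5
  n5 'cccab': ·  ←P0
  n6 'b': a→11 c→7  ←P1
  n7 'bc': a→8
  n8 'bca': ·  ←P2
  n9 'cccc': b→10
  n10 'ccccb': ·  ←P3
  n11 'ba': b→12 c→13
  n12 'bab': ·  ←P4
  n13 'bac': ·  ←P5
  n14 'a': b→15
  n15 'ab': ·  ←P6
  n16 'ca': ·  ←P7

BFS fail/out derivation:
  n1('c'): parent n0 fail=0; on 'c' 0 → fail=0;  out ∅∪∅=∅
  n6('b'): parent n0 fail=0; on 'b' 0 → fail=0;  out {1}∪∅={1}
  n14('a'): parent n0 fail=0; on 'a' 0 → fail=0;  out ∅∪∅=∅
  n2('cc'): parent n1 fail=0; on 'c' 0 → fail=1;  out ∅∪∅=∅
  n7('bc'): parent n6 fail=0; on 'c' 0 → fail=1;  out ∅∪∅=∅
  n11('ba'): parent n6 fail=0; on 'a' 0 → fail=14;  out ∅∪∅=∅
  n15('ab'): parent n14 fail=0; on 'b' 0 → fail=6;  out {6}∪{1}={1,6}
  n16('ca'): parent n1 fail=0; on 'a' 0 → fail=14;  out {7}∪∅={7}
  n3('ccc'): parent n2 fail=1; on 'c' 1 → fail=2;  out ∅∪∅=∅
  n8('bca'): parent n7 fail=1; on 'a' 1 → fail=16;  out {2}∪{7}={2,7}
  n12('bab'): parent n11 fail=14; on 'b' 14 → fail=15;  out {4}∪{1,6}={1,4,6}
  n13('bac'): parent n11 fail=14; on 'c' 14→0 → fail=1;  out {5}∪∅={5}
  n4('ccca'): parent n3 fail=2; on 'a' 2→1 → fail=16;  out ∅∪{7}={7}
  n9('cccc'): parent n3 fail=2; on 'c' 2 → fail=3;  out ∅∪∅=∅
  n5('cccab'): parent n4 fail=16; on 'b' 16→14 → fail=15;  out {0}∪{1,6}={0,1,6}
  n10('ccccb'): parent n9 fail=3; on 'b' 3→2→1→0 → fail=6;  out {3}∪{1}={1,3}

Scan:
i=0 'c': node 0→1
i=1 'c': node 1→2
i=2 'c': node 2→3
i=3 'c': node 3→9
i=4 'b': node 9→10  emit P1@[4:4],P3@[0:4]
i=5 'b': node 10→6 (fail-walked)  emit P1@[5:5]
i=6 'b': node 6→6 (fail-walked)  emit P1@[6:6]
i=7 'b': node 6→6 (fail-walked)  emit P1@[7:7]
i=8 'a': node 6→11
i=9 'a': node 11→14 (fail-walked)
i=10 'c': node 14→1 (fail-walked)
i=11 'c': node 1→2
i=12 'b': node 2→6 (fail-walked)  emit P1@[12:12]
i=13 'b': node 6→6 (fail-walked)  emit P1@[13:13]
i=14 'a': node 6→11
i=15 'b': node 11→12  emit P1@[15:15],P4@[13:15],P6@[14:15]
i=16 'b': node 12→6 (fail-walked)  emit P1@[16:16]
i=17 'c': node 6→7
i=18 'a': node 7→8  emit P2@[16:18],P7@[17:18]
i=19 'c': node 8→1 (fail-walked)
i=20 'c': node 1→2
i=21 'c': node 2→3
i=22 'a': node 3→4  emit P7@[21:22]
i=23 'b': node 4→5  emit P0@[19:23],P1@[23:23],P6@[22:23]
i=24 'b': node 5→6 (fail-walked)  emit P1@[24:24]
i=25 'c': node 6→7
i=26 'a': node 7→8  emit P2@[24:26],P7@[25:26]
i=27 'b': node 8→15 (fail-walked)  emit P1@[27:27],P6@[26:27]
i=28 'c': node 15→7 (fail-walked)
i=29 'b': node 7→6 (fail-walked)  emit P1@[29:29]
i=30 'b': node 6→6 (fail-walked)  emit P1@[30:30]
i=31 'c': node 6→7
i=32 'c': node 7→2 (fail-walked)
i=33 'c': node 2→3
i=34 'c': node 3→9
i=35 'c': node 9→9 (fail-walked)
i=36 'c': node 9→9 (fail-walked)
i=37 'c': node 9→9 (fail-walked)
i=38 'b': node 9→10  emit P1@[38:38],P3@[34:38]
i=39 'c': node 10→7 (fail-walked)
i=40 'a': node 7→8  emit P2@[38:40],P7@[39:40]

Result: [[4,1],[4,3],[5,1],[6,1],[7,1],[12,1],[13,1],[15,1],[15,4],[15,6],[16,1],[18,2],[18,7],[22,7],[23,0],[23,1],[23,6],[24,1],[26,2],[26,7],[27,1],[27,6],[29,1],[30,1],[38,1],[38,3],[40,2],[40,7]]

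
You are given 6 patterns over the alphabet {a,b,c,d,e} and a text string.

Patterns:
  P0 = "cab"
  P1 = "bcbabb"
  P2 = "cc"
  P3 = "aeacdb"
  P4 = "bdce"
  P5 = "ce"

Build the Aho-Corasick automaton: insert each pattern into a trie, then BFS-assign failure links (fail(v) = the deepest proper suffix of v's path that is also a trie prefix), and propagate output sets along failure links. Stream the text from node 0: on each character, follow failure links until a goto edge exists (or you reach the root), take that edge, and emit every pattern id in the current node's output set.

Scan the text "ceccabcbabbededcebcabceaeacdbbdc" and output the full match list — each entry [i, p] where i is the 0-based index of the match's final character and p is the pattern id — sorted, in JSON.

Build automaton:
Trie nodes:
  0='ε' goto a→11 b→4 c→1
  1='c' goto a→2 c→10 e→20
  2='ca' goto b→3
  3='cab' goto ·  [P0 ends]
  4='b' goto c→5 d→17
  5='bc' goto b→6
  6='bcb' goto a→7
  7='bcba' goto b→8
  8='bcbab' goto b→9
  9='bcbabb' goto ·  [P1 ends]
  10='cc' goto ·  [P2 ends]
  11='a' goto e→12
  12='ae' goto a→13
  13='aea' goto c→14
  14='aeac' goto d→15
  15='aeacd' goto b→16
  16='aeacdb' goto ·  [P3 ends]
  17='bd' goto c→18
  18='bdc' goto e→19
  19='bdce' goto ·  [P4 ends]
  20='ce' goto ·  [P5 ends]

Failure links (BFS by depth):
  n1('c'): parent n0 fail=0; on 'c' 0 → fail=0;  out ∅∪∅=∅
  n4('b'): parent n0 fail=0; on 'b' 0 → fail=0;  out ∅∪∅=∅
  n11('a'): parent n0 fail=0; on 'a' 0 → fail=0;  out ∅∪∅=∅
  n2('ca'): parent n1 fail=0; on 'a' 0 → fail=11;  out ∅∪∅=∅
  n5('bc'): parent n4 fail=0; on 'c' 0 → fail=1;  out ∅∪∅=∅
  n10('cc'): parent n1 fail=0; on 'c' 0 → fail=1;  out {2}∪∅={2}
  n12('ae'): parent n11 fail=0; on 'e' 0 → fail=0;  out ∅∪∅=∅
  n17('bd'): parent n4 fail=0; on 'd' 0 → fail=0;  out ∅∪∅=∅
  n20('ce'): parent n1 fail=0; on 'e' 0 → fail=0;  out {5}∪∅={5}
  n3('cab'): parent n2 fail=11; on 'b' 11→0 → fail=4;  out {0}∪∅={0}
  n6('bcb'): parent n5 fail=1; on 'b' 1→0 → fail=4;  out ∅∪∅=∅
  n13('aea'): parent n12 fail=0; on 'a' 0 → fail=11;  out ∅∪∅=∅
  n18('bdc'): parent n17 fail=0; on 'c' 0 → fail=1;  out ∅∪∅=∅
  n7('bcba'): parent n6 fail=4; on 'a' 4→0 → fail=11;  out ∅∪∅=∅
  n14('aeac'): parent n13 fail=11; on 'c' 11→0 → fail=1;  out ∅∪∅=∅
  n19('bdce'): parent n18 fail=1; on 'e' 1 → fail=20;  out {4}∪{5}={4,5}
  n8('bcbab'): parent n7 fail=11; on 'b' 11→0 → fail=4;  out ∅∪∅=∅
  n15('aeacd'): parent n14 fail=1; on 'd' 1→0 → fail=0;  out ∅∪∅=∅
  n9('bcbabb'): parent n8 fail=4; on 'b' 4→0 → fail=4;  out {1}∪∅={1}
  n16('aeacdb'): parent n15 fail=0; on 'b' 0 → fail=4;  out {3}∪∅={3}

Run:
[0] read 'c'  n0⇒n1
[1] read 'e'  n1⇒n20  → match P5@[0:1]
[2] read 'c'  n20⇒n1 (via fail)
[3] read 'c'  n1⇒n10  → match P2@[2:3]
[4] read 'a'  n10⇒n2 (via fail)
[5] read 'b'  n2⇒n3  → match P0@[3:5]
[6] read 'c'  n3⇒n5 (via fail)
[7] read 'b'  n5⇒n6
[8] read 'a'  n6⇒n7
[9] read 'b'  n7⇒n8
[10] read 'b'  n8⇒n9  → match P1@[5:10]
[11] read 'e'  n9⇒n0 (via fail)
[12] read 'd'  n0⇒n0
[13] read 'e'  n0⇒n0
[14] read 'd'  n0⇒n0
[15] read 'c'  n0⇒n1
[16] read 'e'  n1⇒n20  → match P5@[15:16]
[17] read 'b'  n20⇒n4 (via fail)
[18] read 'c'  n4⇒n5
[19] read 'a'  n5⇒n2 (via fail)
[20] read 'b'  n2⇒n3  → match P0@[18:20]
[21] read 'c'  n3⇒n5 (via fail)
[22] read 'e'  n5⇒n20 (via fail)  → match P5@[21:22]
[23] read 'a'  n20⇒n11 (via fail)
[24] read 'e'  n11⇒n12
[25] read 'a'  n12⇒n13
[26] read 'c'  n13⇒n14
[27] read 'd'  n14⇒n15
[28] read 'b'  n15⇒n16  → match P3@[23:28]
[29] read 'b'  n16⇒n4 (via fail)
[30] read 'd'  n4⇒n17
[31] read 'c'  n17⇒n18

Matches: [[1,5],[3,2],[5,0],[10,1],[16,5],[20,0],[22,5],[28,3]]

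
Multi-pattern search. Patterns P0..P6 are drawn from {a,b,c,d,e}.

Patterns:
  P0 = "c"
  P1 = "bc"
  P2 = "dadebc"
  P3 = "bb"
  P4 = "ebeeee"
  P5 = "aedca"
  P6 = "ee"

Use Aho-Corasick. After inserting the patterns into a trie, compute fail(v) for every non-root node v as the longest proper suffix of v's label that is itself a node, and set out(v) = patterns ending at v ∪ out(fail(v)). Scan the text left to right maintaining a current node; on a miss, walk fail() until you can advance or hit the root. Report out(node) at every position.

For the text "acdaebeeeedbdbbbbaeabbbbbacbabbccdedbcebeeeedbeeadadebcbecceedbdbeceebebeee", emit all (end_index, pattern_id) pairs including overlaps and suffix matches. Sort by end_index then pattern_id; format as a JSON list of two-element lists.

Construct AC machine:
Trie nodes:
  n0 'ε': a→17 b→2 c→1 d→4 e→11
  n1 'c': ·  [P0 ends]
  n2 'b': b→10 c→3
  n3 'bc': ·  [P1 ends]
  n4 'd': a→5
  n5 'da': d→6
  n6 'dad': e→7
  n7 'dade': b→8
  n8 'dadeb': c→9
  n9 'dadebc': ·  [P2 ends]
  n10 'bb': ·  [P3 ends]
  n11 'e': b→12 e→22
  n12 'eb': e→13
  n13 'ebe': e→14
  n14 'ebee': e→15
  n15 'ebeee': e→16
  n16 'ebeeee': ·  [P4 ends]
  n17 'a': e→18
  n18 'ae': d→19
  n19 'aed': c→20
  n20 'aedc': a→21
  n21 'aedca': ·  [P5 ends]
  n22 'ee': ·  [P6 ends]

Failure links (BFS by depth):
  fail(1) 'c': from fail(0)=0 chase 'c': 0 ⇒ 0;  out={0}∪out(0)={0}
  fail(2) 'b': from fail(0)=0 chase 'b': 0 ⇒ 0;  out=∅∪out(0)=∅
  fail(4) 'd': from fail(0)=0 chase 'd': 0 ⇒ 0;  out=∅∪out(0)=∅
  fail(11) 'e': from fail(0)=0 chase 'e': 0 ⇒ 0;  out=∅∪out(0)=∅
  fail(17) 'a': from fail(0)=0 chase 'a': 0 ⇒ 0;  out=∅∪out(0)=∅
  fail(3) 'bc': from fail(2)=0 chase 'c': 0 ⇒ 1;  out={1}∪out(1)={0,1}
  fail(5) 'da': from fail(4)=0 chase 'a': 0 ⇒ 17;  out=∅∪out(17)=∅
  fail(10) 'bb': from fail(2)=0 chase 'b': 0 ⇒ 2;  out={3}∪out(2)={3}
  fail(12) 'eb': from fail(11)=0 chase 'b': 0 ⇒ 2;  out=∅∪out(2)=∅
  fail(18) 'ae': from fail(17)=0 chase 'e': 0 ⇒ 11;  out=∅∪out(11)=∅
  fail(22) 'ee': from fail(11)=0 chase 'e': 0 ⇒ 11;  out={6}∪out(11)={6}
  fail(6) 'dad': from fail(5)=17 chase 'd': 17→0 ⇒ 4;  out=∅∪out(4)=∅
  fail(13) 'ebe': from fail(12)=2 chase 'e': 2→0 ⇒ 11;  out=∅∪out(11)=∅
  fail(19) 'aed': from fail(18)=11 chase 'd': 11→0 ⇒ 4;  out=∅∪out(4)=∅
  fail(7) 'dade': from fail(6)=4 chase 'e': 4→0 ⇒ 11;  out=∅∪out(11)=∅
  fail(14) 'ebee': from fail(13)=11 chase 'e': 11 ⇒ 22;  out=∅∪out(22)={6}
  fail(20) 'aedc': from fail(19)=4 chase 'c': 4→0 ⇒ 1;  out=∅∪out(1)={0}
  fail(8) 'dadeb': from fail(7)=11 chase 'b': 11 ⇒ 12;  out=∅∪out(12)=∅
  fail(15) 'ebeee': from fail(14)=22 chase 'e': 22→11 ⇒ 22;  out=∅∪out(22)={6}
  fail(21) 'aedca': from fail(20)=1 chase 'a': 1→0 ⇒ 17;  out={5}∪out(17)={5}
  fail(9) 'dadebc': from fail(8)=12 chase 'c': 12→2 ⇒ 3;  out={2}∪out(3)={0,1,2}
  fail(16) 'ebeeee': from fail(15)=22 chase 'e': 22→11 ⇒ 22;  out={4}∪out(22)={4,6}

Run:
i=0 'a': node 0→17
i=1 'c': node 17→1 ·f  emit P0@[1:1]
i=2 'd': node 1→4 ·f
i=3 'a': node 4→5
i=4 'e': node 5→18 ·f
i=5 'b': node 18→12 ·f
i=6 'e': node 12→13
i=7 'e': node 13→14  emit P6@[6:7]
i=8 'e': node 14→15  emit P6@[7:8]
i=9 'e': node 15→16  emit P4@[4:9],P6@[8:9]
i=10 'd': node 16→4 ·f
i=11 'b': node 4→2 ·f
i=12 'd': node 2→4 ·f
i=13 'b': node 4→2 ·f
i=14 'b': node 2→10  emit P3@[13:14]
i=15 'b': node 10→10 ·f  emit P3@[14:15]
i=16 'b': node 10→10 ·f  emit P3@[15:16]
i=17 'a': node 10→17 ·f
i=18 'e': node 17→18
i=19 'a': node 18→17 ·f
i=20 'b': node 17→2 ·f
i=21 'b': node 2→10  emit P3@[20:21]
i=22 'b': node 10→10 ·f  emit P3@[21:22]
i=23 'b': node 10→10 ·f  emit P3@[22:23]
i=24 'b': node 10→10 ·f  emit P3@[23:24]
i=25 'a': node 10→17 ·f
i=26 'c': node 17→1 ·f  emit P0@[26:26]
i=27 'b': node 1→2 ·f
i=28 'a': node 2→17 ·f
i=29 'b': node 17→2 ·f
i=30 'b': node 2→10  emit P3@[29:30]
i=31 'c': node 10→3 ·f  emit P0@[31:31],P1@[30:31]
i=32 'c': node 3→1 ·f  emit P0@[32:32]
i=33 'd': node 1→4 ·f
i=34 'e': node 4→11 ·f
i=35 'd': node 11→4 ·f
i=36 'b': node 4→2 ·f
i=37 'c': node 2→3  emit P0@[37:37],P1@[36:37]
i=38 'e': node 3→11 ·f
i=39 'b': node 11→12
i=40 'e': node 12→13
i=41 'e': node 13→14  emit P6@[40:41]
i=42 'e': node 14→15  emit P6@[41:42]
i=43 'e': node 15→16  emit P4@[38:43],P6@[42:43]
i=44 'd': node 16→4 ·f
i=45 'b': node 4→2 ·f
i=46 'e': node 2→11 ·f
i=47 'e': node 11→22  emit P6@[46:47]
i=48 'a': node 22→17 ·f
i=49 'd': node 17→4 ·f
i=50 'a': node 4→5
i=51 'd': node 5→6
i=52 'e': node 6→7
i=53 'b': node 7→8
i=54 'c': node 8→9  emit P0@[54:54],P1@[53:54],P2@[49:54]
i=55 'b': node 9→2 ·f
i=56 'e': node 2→11 ·f
i=57 'c': node 11→1 ·f  emit P0@[57:57]
i=58 'c': node 1→1 ·f  emit P0@[58:58]
i=59 'e': node 1→11 ·f
i=60 'e': node 11→22  emit P6@[59:60]
i=61 'd': node 22→4 ·f
i=62 'b': node 4→2 ·f
i=63 'd': node 2→4 ·f
i=64 'b': node 4→2 ·f
i=65 'e': node 2→11 ·f
i=66 'c': node 11→1 ·f  emit P0@[66:66]
i=67 'e': node 1→11 ·f
i=68 'e': node 11→22  emit P6@[67:68]
i=69 'b': node 22→12 ·f
i=70 'e': node 12→13
i=71 'b': node 13→12 ·f
i=72 'e': node 12→13
i=73 'e': node 13→14  emit P6@[72:73]
i=74 'e': node 14→15  emit P6@[73:74]

Matches: [[1,0],[7,6],[8,6],[9,4],[9,6],[14,3],[15,3],[16,3],[21,3],[22,3],[23,3],[24,3],[26,0],[30,3],[31,0],[31,1],[32,0],[37,0],[37,1],[41,6],[42,6],[43,4],[43,6],[47,6],[54,0],[54,1],[54,2],[57,0],[58,0],[60,6],[66,0],[68,6],[73,6],[74,6]]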